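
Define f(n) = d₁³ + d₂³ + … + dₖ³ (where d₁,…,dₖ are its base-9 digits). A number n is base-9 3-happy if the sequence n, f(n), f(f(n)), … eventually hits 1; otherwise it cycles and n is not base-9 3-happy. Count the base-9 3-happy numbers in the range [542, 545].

1

542: 542 → 440 → 664 → 856 → 128 → 134 → 638 → 1198 → 470 → 476 → 980 → 540 → 432 → 152 → 856  (repeats 856)
543: 543 → 459 → 341 → 577 → 345 → 99 → 9 → 1  (reaches 1)
544: 544 → 496 → 218 → 232 → 694 → 638 → 1198 → 470 → 476 → 980 → 540 → 432 → 152 → 856 → 128 → 134 → 638  (repeats 638)
545: 545 → 557 → 1071 → 73 → 513 → 243 → 27 → 27  (repeats 27)
base-9 3-happy: 543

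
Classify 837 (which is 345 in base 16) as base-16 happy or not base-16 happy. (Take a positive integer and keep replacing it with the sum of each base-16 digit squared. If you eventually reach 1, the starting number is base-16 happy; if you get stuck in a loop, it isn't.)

not base-16 happy

837 = (3,4,5)_16 → 3² + 4² + 5² = 9 + 16 + 25 = 50
50 = (3,2)_16 → 3² + 2² = 9 + 4 = 13
13 = (13)_16 → 13² = 169
169 = (10,9)_16 → 10² + 9² = 100 + 81 = 181
181 = (11,5)_16 → 11² + 5² = 121 + 25 = 146
146 = (9,2)_16 → 9² + 2² = 81 + 4 = 85
85 = (5,5)_16 → 5² + 5² = 25 + 25 = 50  — 50 already seen; the sequence cycles without reaching 1.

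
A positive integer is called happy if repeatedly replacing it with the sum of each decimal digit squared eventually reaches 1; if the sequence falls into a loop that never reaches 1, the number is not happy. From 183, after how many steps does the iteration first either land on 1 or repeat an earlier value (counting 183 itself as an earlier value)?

183 → 1² + 8² + 3² = 1 + 64 + 9 = 74
74 → 7² + 4² = 49 + 16 = 65
65 → 6² + 5² = 36 + 25 = 61
61 → 6² + 1² = 36 + 1 = 37
37 → 3² + 7² = 9 + 49 = 58
58 → 5² + 8² = 25 + 64 = 89
89 → 8² + 9² = 64 + 81 = 145
145 → 1² + 4² + 5² = 1 + 16 + 25 = 42
42 → 4² + 2² = 16 + 4 = 20
20 → 2² + 0² = 4 + 0 = 4
4 → 4² = 16
16 → 1² + 6² = 1 + 36 = 37  — 37 repeats.
That took 12 steps.

12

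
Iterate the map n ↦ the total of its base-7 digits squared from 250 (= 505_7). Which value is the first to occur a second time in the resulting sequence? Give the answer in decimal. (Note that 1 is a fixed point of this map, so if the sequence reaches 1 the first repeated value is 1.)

250 = (5,0,5)_7 → 5² + 0² + 5² = 25 + 0 + 25 = 50
50 = (1,0,1)_7 → 1² + 0² + 1² = 1 + 0 + 1 = 2
2 = (2)_7 → 2² = 4
4 = (4)_7 → 4² = 16
16 = (2,2)_7 → 2² + 2² = 4 + 4 = 8
8 = (1,1)_7 → 1² + 1² = 1 + 1 = 2  — 2 already appeared earlier.

2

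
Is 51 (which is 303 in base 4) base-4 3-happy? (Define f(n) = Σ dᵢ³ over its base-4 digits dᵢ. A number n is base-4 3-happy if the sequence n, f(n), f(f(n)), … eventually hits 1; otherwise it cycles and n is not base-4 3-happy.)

not base-4 3-happy

51 = (3,0,3)_4 → 3³ + 0³ + 3³ = 54
54 = (3,1,2)_4 → 3³ + 1³ + 2³ = 36
36 = (2,1,0)_4 → 2³ + 1³ + 0³ = 9
9 = (2,1)_4 → 2³ + 1³ = 9  — 9 already seen; the sequence cycles without reaching 1.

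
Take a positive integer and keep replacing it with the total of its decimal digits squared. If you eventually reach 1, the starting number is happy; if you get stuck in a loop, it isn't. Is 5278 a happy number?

5278 → 5² + 2² + 7² + 8² = 142
142 → 1² + 4² + 2² = 21
21 → 2² + 1² = 5
5 → 5² = 25
25 → 2² + 5² = 29
29 → 2² + 9² = 85
85 → 8² + 5² = 89
89 → 8² + 9² = 145
145 → 1² + 4² + 5² = 42
42 → 4² + 2² = 20
20 → 2² + 0² = 4
4 → 4² = 16
16 → 1² + 6² = 37
37 → 3² + 7² = 58
58 → 5² + 8² = 89  — 89 already seen; the sequence cycles without reaching 1.

not happy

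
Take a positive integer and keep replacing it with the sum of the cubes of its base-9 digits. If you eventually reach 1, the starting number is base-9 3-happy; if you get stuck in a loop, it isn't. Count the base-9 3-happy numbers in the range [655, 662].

655: 655 → 855 → 127 → 127  (repeats 127)
656: 656 → 1024 → 496 → 218 → 232 → 694 → 638 → 1198 → 470 → 476 → 980 → 540 → 432 → 152 → 856 → 128 → 134 → 638  (repeats 638)
657: 657 → 513 → 243 → 27 → 27  (repeats 27)
658: 658 → 514 → 244 → 28 → 28  (repeats 28)
659: 659 → 521 → 755 → 521  (repeats 521)
660: 660 → 540 → 432 → 152 → 856 → 128 → 134 → 638 → 1198 → 470 → 476 → 980 → 540  (repeats 540)
661: 661 → 577 → 345 → 99 → 9 → 1  (reaches 1)
662: 662 → 638 → 1198 → 470 → 476 → 980 → 540 → 432 → 152 → 856 → 128 → 134 → 638  (repeats 638)
base-9 3-happy: 661

1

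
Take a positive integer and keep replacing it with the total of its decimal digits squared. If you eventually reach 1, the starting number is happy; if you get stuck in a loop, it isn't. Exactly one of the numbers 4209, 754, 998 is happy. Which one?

998

4209: 4209 → 101 → 2 → 4 → 16 → 37 → 58 → 89 → 145 → 42 → 20 → 4  — repeats 4 (not happy)
754: 754 → 90 → 81 → 65 → 61 → 37 → 58 → 89 → 145 → 42 → 20 → 4 → 16 → 37  — repeats 37 (not happy)
998: 998 → 226 → 44 → 32 → 13 → 10 → 1  — reaches 1 (happy)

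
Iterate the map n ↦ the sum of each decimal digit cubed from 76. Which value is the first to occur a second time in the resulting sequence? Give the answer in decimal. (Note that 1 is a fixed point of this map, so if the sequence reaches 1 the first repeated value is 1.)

370

76 → 7³ + 6³ = 559
559 → 5³ + 5³ + 9³ = 979
979 → 9³ + 7³ + 9³ = 1801
1801 → 1³ + 8³ + 0³ + 1³ = 514
514 → 5³ + 1³ + 4³ = 190
190 → 1³ + 9³ + 0³ = 730
730 → 7³ + 3³ + 0³ = 370
370 → 3³ + 7³ + 0³ = 370  — 370 already appeared earlier.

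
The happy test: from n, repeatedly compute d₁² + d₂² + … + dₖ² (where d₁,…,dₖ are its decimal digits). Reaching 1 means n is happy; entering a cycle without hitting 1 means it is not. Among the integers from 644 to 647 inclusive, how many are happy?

644: 644 → 68 → 100 → 1  (reaches 1)
645: 645 → 77 → 98 → 145 → 42 → 20 → 4 → 16 → 37 → 58 → 89 → 145  (repeats 145)
646: 646 → 88 → 128 → 69 → 117 → 51 → 26 → 40 → 16 → 37 → 58 → 89 → 145 → 42 → 20 → 4 → 16  (repeats 16)
647: 647 → 101 → 2 → 4 → 16 → 37 → 58 → 89 → 145 → 42 → 20 → 4  (repeats 4)
happy: 644

1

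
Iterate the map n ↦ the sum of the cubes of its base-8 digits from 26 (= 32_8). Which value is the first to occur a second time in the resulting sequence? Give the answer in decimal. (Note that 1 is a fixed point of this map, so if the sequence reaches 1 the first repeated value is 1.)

559

26 = (3,2)_8 → 3³ + 2³ = 35
35 = (4,3)_8 → 4³ + 3³ = 91
91 = (1,3,3)_8 → 1³ + 3³ + 3³ = 55
55 = (6,7)_8 → 6³ + 7³ = 559
559 = (1,0,5,7)_8 → 1³ + 0³ + 5³ + 7³ = 469
469 = (7,2,5)_8 → 7³ + 2³ + 5³ = 476
476 = (7,3,4)_8 → 7³ + 3³ + 4³ = 434
434 = (6,6,2)_8 → 6³ + 6³ + 2³ = 440
440 = (6,7,0)_8 → 6³ + 7³ + 0³ = 559  — 559 already appeared earlier.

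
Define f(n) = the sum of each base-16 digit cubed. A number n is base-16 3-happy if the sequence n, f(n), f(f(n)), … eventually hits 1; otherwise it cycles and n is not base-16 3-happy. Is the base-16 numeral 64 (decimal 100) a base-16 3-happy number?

base-16 3-happy

100 = (6,4)_16 → 6³ + 4³ = 280
280 = (1,1,8)_16 → 1³ + 1³ + 8³ = 514
514 = (2,0,2)_16 → 2³ + 0³ + 2³ = 16
16 = (1,0)_16 → 1³ + 0³ = 1  — reached 1.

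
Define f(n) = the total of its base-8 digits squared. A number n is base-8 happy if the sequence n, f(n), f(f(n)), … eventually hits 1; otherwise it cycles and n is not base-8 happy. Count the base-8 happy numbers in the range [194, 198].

194: 194 → 13 → 26 → 13  — not base-8 happy
195: 195 → 18 → 8 → 1  — base-8 happy
196: 196 → 25 → 10 → 5 → 25  — not base-8 happy
197: 197 → 34 → 20 → 20  — not base-8 happy
198: 198 → 45 → 50 → 40 → 25 → 10 → 5 → 25  — not base-8 happy
base-8 happy: 195

1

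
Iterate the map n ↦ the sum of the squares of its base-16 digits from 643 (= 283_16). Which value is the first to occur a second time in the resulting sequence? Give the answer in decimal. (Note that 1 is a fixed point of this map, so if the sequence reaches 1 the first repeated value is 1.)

643 = (2,8,3)_16 → 2² + 8² + 3² = 4 + 64 + 9 = 77
77 = (4,13)_16 → 4² + 13² = 16 + 169 = 185
185 = (11,9)_16 → 11² + 9² = 121 + 81 = 202
202 = (12,10)_16 → 12² + 10² = 144 + 100 = 244
244 = (15,4)_16 → 15² + 4² = 225 + 16 = 241
241 = (15,1)_16 → 15² + 1² = 225 + 1 = 226
226 = (14,2)_16 → 14² + 2² = 196 + 4 = 200
200 = (12,8)_16 → 12² + 8² = 144 + 64 = 208
208 = (13,0)_16 → 13² + 0² = 169 + 0 = 169
169 = (10,9)_16 → 10² + 9² = 100 + 81 = 181
181 = (11,5)_16 → 11² + 5² = 121 + 25 = 146
146 = (9,2)_16 → 9² + 2² = 81 + 4 = 85
85 = (5,5)_16 → 5² + 5² = 25 + 25 = 50
50 = (3,2)_16 → 3² + 2² = 9 + 4 = 13
13 = (13)_16 → 13² = 169  — 169 already appeared earlier.

169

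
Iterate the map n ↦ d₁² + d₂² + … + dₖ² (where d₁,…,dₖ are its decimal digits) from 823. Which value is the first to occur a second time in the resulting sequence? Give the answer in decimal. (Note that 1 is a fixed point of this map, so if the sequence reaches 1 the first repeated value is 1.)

823 → 77
77 → 98
98 → 145
145 → 42
42 → 20
20 → 4
4 → 16
16 → 37
37 → 58
58 → 89
89 → 145  — 145 already appeared earlier.

145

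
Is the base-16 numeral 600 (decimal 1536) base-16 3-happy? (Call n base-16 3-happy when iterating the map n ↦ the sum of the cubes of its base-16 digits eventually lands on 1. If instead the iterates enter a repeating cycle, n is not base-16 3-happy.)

not base-16 3-happy

1536 = (6,0,0)_16 → 6³ + 0³ + 0³ = 216
216 = (13,8)_16 → 13³ + 8³ = 2709
2709 = (10,9,5)_16 → 10³ + 9³ + 5³ = 1854
1854 = (7,3,14)_16 → 7³ + 3³ + 14³ = 3114
3114 = (12,2,10)_16 → 12³ + 2³ + 10³ = 2736
2736 = (10,11,0)_16 → 10³ + 11³ + 0³ = 2331
2331 = (9,1,11)_16 → 9³ + 1³ + 11³ = 2061
2061 = (8,0,13)_16 → 8³ + 0³ + 13³ = 2709  — 2709 already seen; the sequence cycles without reaching 1.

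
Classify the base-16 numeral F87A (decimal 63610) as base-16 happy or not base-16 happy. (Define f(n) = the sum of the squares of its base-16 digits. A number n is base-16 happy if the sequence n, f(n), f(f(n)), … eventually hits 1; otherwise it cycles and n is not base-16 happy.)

base-16 happy

63610 = (15,8,7,10)_16 → 15² + 8² + 7² + 10² = 438
438 = (1,11,6)_16 → 1² + 11² + 6² = 158
158 = (9,14)_16 → 9² + 14² = 277
277 = (1,1,5)_16 → 1² + 1² + 5² = 27
27 = (1,11)_16 → 1² + 11² = 122
122 = (7,10)_16 → 7² + 10² = 149
149 = (9,5)_16 → 9² + 5² = 106
106 = (6,10)_16 → 6² + 10² = 136
136 = (8,8)_16 → 8² + 8² = 128
128 = (8,0)_16 → 8² + 0² = 64
64 = (4,0)_16 → 4² + 0² = 16
16 = (1,0)_16 → 1² + 0² = 1  — reached 1.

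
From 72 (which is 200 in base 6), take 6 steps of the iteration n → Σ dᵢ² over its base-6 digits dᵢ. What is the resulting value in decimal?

25

72 = (2,0,0)_6 → 2² + 0² + 0² = 4
4 = (4)_6 → 4² = 16
16 = (2,4)_6 → 2² + 4² = 20
20 = (3,2)_6 → 3² + 2² = 13
13 = (2,1)_6 → 2² + 1² = 5
5 = (5)_6 → 5² = 25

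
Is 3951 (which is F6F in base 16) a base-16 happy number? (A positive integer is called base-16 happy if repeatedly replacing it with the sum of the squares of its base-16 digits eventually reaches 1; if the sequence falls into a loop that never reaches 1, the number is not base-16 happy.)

3951 = (15,6,15)_16 → 15² + 6² + 15² = 486
486 = (1,14,6)_16 → 1² + 14² + 6² = 233
233 = (14,9)_16 → 14² + 9² = 277
277 = (1,1,5)_16 → 1² + 1² + 5² = 27
27 = (1,11)_16 → 1² + 11² = 122
122 = (7,10)_16 → 7² + 10² = 149
149 = (9,5)_16 → 9² + 5² = 106
106 = (6,10)_16 → 6² + 10² = 136
136 = (8,8)_16 → 8² + 8² = 128
128 = (8,0)_16 → 8² + 0² = 64
64 = (4,0)_16 → 4² + 0² = 16
16 = (1,0)_16 → 1² + 0² = 1  — reached 1.

base-16 happy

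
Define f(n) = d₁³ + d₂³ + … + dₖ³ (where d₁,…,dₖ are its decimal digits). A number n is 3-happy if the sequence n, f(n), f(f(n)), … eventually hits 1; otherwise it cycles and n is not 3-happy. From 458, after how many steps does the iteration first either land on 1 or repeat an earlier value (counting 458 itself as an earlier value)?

458 → 4³ + 5³ + 8³ = 64 + 125 + 512 = 701
701 → 7³ + 0³ + 1³ = 343 + 0 + 1 = 344
344 → 3³ + 4³ + 4³ = 27 + 64 + 64 = 155
155 → 1³ + 5³ + 5³ = 1 + 125 + 125 = 251
251 → 2³ + 5³ + 1³ = 8 + 125 + 1 = 134
134 → 1³ + 3³ + 4³ = 1 + 27 + 64 = 92
92 → 9³ + 2³ = 729 + 8 = 737
737 → 7³ + 3³ + 7³ = 343 + 27 + 343 = 713
713 → 7³ + 1³ + 3³ = 343 + 1 + 27 = 371
371 → 3³ + 7³ + 1³ = 27 + 343 + 1 = 371  — 371 repeats.
That took 10 steps.

10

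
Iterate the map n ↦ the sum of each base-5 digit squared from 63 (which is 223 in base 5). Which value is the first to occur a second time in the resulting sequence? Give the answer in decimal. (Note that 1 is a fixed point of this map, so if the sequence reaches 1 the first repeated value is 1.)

13

63 = (2,2,3)_5 → 2² + 2² + 3² = 17
17 = (3,2)_5 → 3² + 2² = 13
13 = (2,3)_5 → 2² + 3² = 13  — 13 already appeared earlier.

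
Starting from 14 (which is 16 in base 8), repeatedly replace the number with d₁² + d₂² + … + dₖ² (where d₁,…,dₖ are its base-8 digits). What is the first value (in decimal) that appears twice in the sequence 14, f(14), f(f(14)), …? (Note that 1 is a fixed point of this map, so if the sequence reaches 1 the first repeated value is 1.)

14 = (1,6)_8 → 1² + 6² = 1 + 36 = 37
37 = (4,5)_8 → 4² + 5² = 16 + 25 = 41
41 = (5,1)_8 → 5² + 1² = 25 + 1 = 26
26 = (3,2)_8 → 3² + 2² = 9 + 4 = 13
13 = (1,5)_8 → 1² + 5² = 1 + 25 = 26  — 26 already appeared earlier.

26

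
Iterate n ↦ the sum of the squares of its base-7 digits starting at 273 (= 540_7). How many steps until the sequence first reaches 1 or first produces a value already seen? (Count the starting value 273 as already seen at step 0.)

273 = (5,4,0)_7 → 41
41 = (5,6)_7 → 61
61 = (1,1,5)_7 → 27
27 = (3,6)_7 → 45
45 = (6,3)_7 → 45  — 45 repeats.
That took 5 steps.

5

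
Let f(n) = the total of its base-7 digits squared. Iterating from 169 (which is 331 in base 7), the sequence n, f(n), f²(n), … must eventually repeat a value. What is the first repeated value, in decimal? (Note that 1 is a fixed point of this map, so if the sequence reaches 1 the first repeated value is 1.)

29

169 = (3,3,1)_7 → 3² + 3² + 1² = 9 + 9 + 1 = 19
19 = (2,5)_7 → 2² + 5² = 4 + 25 = 29
29 = (4,1)_7 → 4² + 1² = 16 + 1 = 17
17 = (2,3)_7 → 2² + 3² = 4 + 9 = 13
13 = (1,6)_7 → 1² + 6² = 1 + 36 = 37
37 = (5,2)_7 → 5² + 2² = 25 + 4 = 29  — 29 already appeared earlier.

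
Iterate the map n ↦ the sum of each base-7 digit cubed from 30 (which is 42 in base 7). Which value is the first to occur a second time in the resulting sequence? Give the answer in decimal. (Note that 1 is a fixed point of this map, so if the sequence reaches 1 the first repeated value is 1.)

72

30 = (4,2)_7 → 72
72 = (1,3,2)_7 → 36
36 = (5,1)_7 → 126
126 = (2,4,0)_7 → 72  — 72 already appeared earlier.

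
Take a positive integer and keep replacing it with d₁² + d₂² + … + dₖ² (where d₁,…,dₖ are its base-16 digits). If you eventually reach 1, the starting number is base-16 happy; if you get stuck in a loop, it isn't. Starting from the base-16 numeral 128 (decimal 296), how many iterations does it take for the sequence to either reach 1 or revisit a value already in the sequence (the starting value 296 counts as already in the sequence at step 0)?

9

296 = (1,2,8)_16 → 1² + 2² + 8² = 69
69 = (4,5)_16 → 4² + 5² = 41
41 = (2,9)_16 → 2² + 9² = 85
85 = (5,5)_16 → 5² + 5² = 50
50 = (3,2)_16 → 3² + 2² = 13
13 = (13)_16 → 13² = 169
169 = (10,9)_16 → 10² + 9² = 181
181 = (11,5)_16 → 11² + 5² = 146
146 = (9,2)_16 → 9² + 2² = 85  — 85 repeats.
That took 9 steps.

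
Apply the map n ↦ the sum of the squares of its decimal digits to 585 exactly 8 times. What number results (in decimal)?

585 → 114
114 → 18
18 → 65
65 → 61
61 → 37
37 → 58
58 → 89
89 → 145

145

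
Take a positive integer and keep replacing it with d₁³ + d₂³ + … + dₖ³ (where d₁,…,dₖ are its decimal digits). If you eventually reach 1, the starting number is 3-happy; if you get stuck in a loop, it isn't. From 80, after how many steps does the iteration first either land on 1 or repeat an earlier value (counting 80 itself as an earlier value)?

80 → 8³ + 0³ = 512
512 → 5³ + 1³ + 2³ = 134
134 → 1³ + 3³ + 4³ = 92
92 → 9³ + 2³ = 737
737 → 7³ + 3³ + 7³ = 713
713 → 7³ + 1³ + 3³ = 371
371 → 3³ + 7³ + 1³ = 371  — 371 repeats.
That took 7 steps.

7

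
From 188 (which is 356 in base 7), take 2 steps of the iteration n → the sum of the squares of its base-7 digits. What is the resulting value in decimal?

10

188 = (3,5,6)_7 → 3² + 5² + 6² = 70
70 = (1,3,0)_7 → 1² + 3² + 0² = 10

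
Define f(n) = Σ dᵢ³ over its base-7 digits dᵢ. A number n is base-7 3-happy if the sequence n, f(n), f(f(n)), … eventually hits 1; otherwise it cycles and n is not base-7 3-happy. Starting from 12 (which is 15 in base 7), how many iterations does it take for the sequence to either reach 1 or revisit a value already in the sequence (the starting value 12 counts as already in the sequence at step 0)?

12 = (1,5)_7 → 1³ + 5³ = 1 + 125 = 126
126 = (2,4,0)_7 → 2³ + 4³ + 0³ = 8 + 64 + 0 = 72
72 = (1,3,2)_7 → 1³ + 3³ + 2³ = 1 + 27 + 8 = 36
36 = (5,1)_7 → 5³ + 1³ = 125 + 1 = 126  — 126 repeats.
That took 4 steps.

4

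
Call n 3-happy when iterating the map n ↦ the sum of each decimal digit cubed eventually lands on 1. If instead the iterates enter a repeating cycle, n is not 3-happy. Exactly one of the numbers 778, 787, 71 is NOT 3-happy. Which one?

778: 778 → 1198 → 1243 → 100 → 1  — reaches 1 (3-happy)
787: 787 → 1198 → 1243 → 100 → 1  — reaches 1 (3-happy)
71: 71 → 344 → 155 → 251 → 134 → 92 → 737 → 713 → 371 → 371  — repeats 371 (not 3-happy)

71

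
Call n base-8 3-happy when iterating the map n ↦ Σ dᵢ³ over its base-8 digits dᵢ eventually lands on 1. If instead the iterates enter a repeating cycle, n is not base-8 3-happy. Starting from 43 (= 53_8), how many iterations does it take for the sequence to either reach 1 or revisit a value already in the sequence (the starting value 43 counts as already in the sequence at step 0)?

10

43 = (5,3)_8 → 5³ + 3³ = 125 + 27 = 152
152 = (2,3,0)_8 → 2³ + 3³ + 0³ = 8 + 27 + 0 = 35
35 = (4,3)_8 → 4³ + 3³ = 64 + 27 = 91
91 = (1,3,3)_8 → 1³ + 3³ + 3³ = 1 + 27 + 27 = 55
55 = (6,7)_8 → 6³ + 7³ = 216 + 343 = 559
559 = (1,0,5,7)_8 → 1³ + 0³ + 5³ + 7³ = 1 + 0 + 125 + 343 = 469
469 = (7,2,5)_8 → 7³ + 2³ + 5³ = 343 + 8 + 125 = 476
476 = (7,3,4)_8 → 7³ + 3³ + 4³ = 343 + 27 + 64 = 434
434 = (6,6,2)_8 → 6³ + 6³ + 2³ = 216 + 216 + 8 = 440
440 = (6,7,0)_8 → 6³ + 7³ + 0³ = 216 + 343 + 0 = 559  — 559 repeats.
That took 10 steps.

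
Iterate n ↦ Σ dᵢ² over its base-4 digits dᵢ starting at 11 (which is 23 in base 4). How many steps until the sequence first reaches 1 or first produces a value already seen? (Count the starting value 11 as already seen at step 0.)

11 = (2,3)_4 → 13
13 = (3,1)_4 → 10
10 = (2,2)_4 → 8
8 = (2,0)_4 → 4
4 = (1,0)_4 → 1  — reached 1.
That took 5 steps.

5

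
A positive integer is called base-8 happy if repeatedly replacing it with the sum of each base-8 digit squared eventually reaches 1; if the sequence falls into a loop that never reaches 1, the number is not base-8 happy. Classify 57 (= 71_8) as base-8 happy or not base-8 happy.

not base-8 happy

57 = (7,1)_8 → 7² + 1² = 49 + 1 = 50
50 = (6,2)_8 → 6² + 2² = 36 + 4 = 40
40 = (5,0)_8 → 5² + 0² = 25 + 0 = 25
25 = (3,1)_8 → 3² + 1² = 9 + 1 = 10
10 = (1,2)_8 → 1² + 2² = 1 + 4 = 5
5 = (5)_8 → 5² = 25  — 25 already seen; the sequence cycles without reaching 1.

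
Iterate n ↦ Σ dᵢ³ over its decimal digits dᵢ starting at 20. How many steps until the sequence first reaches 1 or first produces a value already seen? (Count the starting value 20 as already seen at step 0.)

8

20 → 2³ + 0³ = 8 + 0 = 8
8 → 8³ = 512
512 → 5³ + 1³ + 2³ = 125 + 1 + 8 = 134
134 → 1³ + 3³ + 4³ = 1 + 27 + 64 = 92
92 → 9³ + 2³ = 729 + 8 = 737
737 → 7³ + 3³ + 7³ = 343 + 27 + 343 = 713
713 → 7³ + 1³ + 3³ = 343 + 1 + 27 = 371
371 → 3³ + 7³ + 1³ = 27 + 343 + 1 = 371  — 371 repeats.
That took 8 steps.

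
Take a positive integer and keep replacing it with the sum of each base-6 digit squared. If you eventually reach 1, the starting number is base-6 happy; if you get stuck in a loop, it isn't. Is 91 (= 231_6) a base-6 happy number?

not base-6 happy

91 = (2,3,1)_6 → 2² + 3² + 1² = 14
14 = (2,2)_6 → 2² + 2² = 8
8 = (1,2)_6 → 1² + 2² = 5
5 = (5)_6 → 5² = 25
25 = (4,1)_6 → 4² + 1² = 17
17 = (2,5)_6 → 2² + 5² = 29
29 = (4,5)_6 → 4² + 5² = 41
41 = (1,0,5)_6 → 1² + 0² + 5² = 26
26 = (4,2)_6 → 4² + 2² = 20
20 = (3,2)_6 → 3² + 2² = 13
13 = (2,1)_6 → 2² + 1² = 5  — 5 already seen; the sequence cycles without reaching 1.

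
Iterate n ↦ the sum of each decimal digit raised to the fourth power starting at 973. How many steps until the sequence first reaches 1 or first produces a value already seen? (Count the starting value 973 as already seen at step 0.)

973 → 9⁴ + 7⁴ + 3⁴ = 6561 + 2401 + 81 = 9043
9043 → 9⁴ + 0⁴ + 4⁴ + 3⁴ = 6561 + 0 + 256 + 81 = 6898
6898 → 6⁴ + 8⁴ + 9⁴ + 8⁴ = 1296 + 4096 + 6561 + 4096 = 16049
16049 → 1⁴ + 6⁴ + 0⁴ + 4⁴ + 9⁴ = 1 + 1296 + 0 + 256 + 6561 = 8114
8114 → 8⁴ + 1⁴ + 1⁴ + 4⁴ = 4096 + 1 + 1 + 256 = 4354
4354 → 4⁴ + 3⁴ + 5⁴ + 4⁴ = 256 + 81 + 625 + 256 = 1218
1218 → 1⁴ + 2⁴ + 1⁴ + 8⁴ = 1 + 16 + 1 + 4096 = 4114
4114 → 4⁴ + 1⁴ + 1⁴ + 4⁴ = 256 + 1 + 1 + 256 = 514
514 → 5⁴ + 1⁴ + 4⁴ = 625 + 1 + 256 = 882
882 → 8⁴ + 8⁴ + 2⁴ = 4096 + 4096 + 16 = 8208
8208 → 8⁴ + 2⁴ + 0⁴ + 8⁴ = 4096 + 16 + 0 + 4096 = 8208  — 8208 repeats.
That took 11 steps.

11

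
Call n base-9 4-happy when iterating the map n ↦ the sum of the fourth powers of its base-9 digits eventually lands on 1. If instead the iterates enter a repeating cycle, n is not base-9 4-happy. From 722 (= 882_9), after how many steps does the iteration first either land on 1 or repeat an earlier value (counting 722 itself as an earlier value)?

722 = (8,8,2)_9 → 8208
8208 = (1,2,2,3,0)_9 → 114
114 = (1,3,6)_9 → 1378
1378 = (1,8,0,1)_9 → 4098
4098 = (5,5,5,3)_9 → 1956
1956 = (2,6,1,3)_9 → 1394
1394 = (1,8,1,8)_9 → 8194
8194 = (1,2,2,1,4)_9 → 290
290 = (3,5,2)_9 → 722  — 722 repeats.
That took 9 steps.

9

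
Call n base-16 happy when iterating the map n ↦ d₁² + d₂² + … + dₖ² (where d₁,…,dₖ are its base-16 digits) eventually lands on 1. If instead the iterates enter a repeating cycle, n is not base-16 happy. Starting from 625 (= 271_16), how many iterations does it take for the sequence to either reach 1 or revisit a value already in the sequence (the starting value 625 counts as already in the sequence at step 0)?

625 = (2,7,1)_16 → 2² + 7² + 1² = 4 + 49 + 1 = 54
54 = (3,6)_16 → 3² + 6² = 9 + 36 = 45
45 = (2,13)_16 → 2² + 13² = 4 + 169 = 173
173 = (10,13)_16 → 10² + 13² = 100 + 169 = 269
269 = (1,0,13)_16 → 1² + 0² + 13² = 1 + 0 + 169 = 170
170 = (10,10)_16 → 10² + 10² = 100 + 100 = 200
200 = (12,8)_16 → 12² + 8² = 144 + 64 = 208
208 = (13,0)_16 → 13² + 0² = 169 + 0 = 169
169 = (10,9)_16 → 10² + 9² = 100 + 81 = 181
181 = (11,5)_16 → 11² + 5² = 121 + 25 = 146
146 = (9,2)_16 → 9² + 2² = 81 + 4 = 85
85 = (5,5)_16 → 5² + 5² = 25 + 25 = 50
50 = (3,2)_16 → 3² + 2² = 9 + 4 = 13
13 = (13)_16 → 13² = 169  — 169 repeats.
That took 14 steps.

14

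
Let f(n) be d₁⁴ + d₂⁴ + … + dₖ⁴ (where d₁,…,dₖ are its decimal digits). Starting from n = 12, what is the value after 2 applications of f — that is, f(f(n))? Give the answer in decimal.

12 → 17
17 → 2402

2402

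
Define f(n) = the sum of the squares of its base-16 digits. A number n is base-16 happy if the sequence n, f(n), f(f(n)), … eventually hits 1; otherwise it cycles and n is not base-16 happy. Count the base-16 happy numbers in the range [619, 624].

1

619: 619 → 161 → 101 → 61 → 178 → 125 → 218 → 269 → 170 → 200 → 208 → 169 → 181 → 146 → 85 → 50 → 13 → 169  — not base-16 happy
620: 620 → 184 → 185 → 202 → 244 → 241 → 226 → 200 → 208 → 169 → 181 → 146 → 85 → 50 → 13 → 169  — not base-16 happy
621: 621 → 209 → 170 → 200 → 208 → 169 → 181 → 146 → 85 → 50 → 13 → 169  — not base-16 happy
622: 622 → 236 → 340 → 42 → 104 → 100 → 52 → 25 → 82 → 29 → 170 → 200 → 208 → 169 → 181 → 146 → 85 → 50 → 13 → 169  — not base-16 happy
623: 623 → 265 → 82 → 29 → 170 → 200 → 208 → 169 → 181 → 146 → 85 → 50 → 13 → 169  — not base-16 happy
624: 624 → 53 → 34 → 8 → 64 → 16 → 1  — base-16 happy
base-16 happy: 624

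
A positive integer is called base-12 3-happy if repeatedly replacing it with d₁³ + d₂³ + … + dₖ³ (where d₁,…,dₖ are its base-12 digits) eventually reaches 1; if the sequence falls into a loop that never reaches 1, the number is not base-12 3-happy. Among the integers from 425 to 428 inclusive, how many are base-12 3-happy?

425: 425 → 1464 → 1008 → 343 → 415 → 1351 → 1136 → 1855 → 1344 → 793 → 342 → 288 → 8 → 512 → 755 → 1464  (repeats 1464)
426: 426 → 1555 → 2072 → 585 → 793 → 342 → 288 → 8 → 512 → 755 → 1464 → 1008 → 343 → 415 → 1351 → 1136 → 1855 → 1344 → 793  (repeats 793)
427: 427 → 1682 → 1851 → 1028 → 856 → 1520 → 1728 → 1  (reaches 1)
428: 428 → 1851 → 1028 → 856 → 1520 → 1728 → 1  (reaches 1)
base-12 3-happy: 427, 428

2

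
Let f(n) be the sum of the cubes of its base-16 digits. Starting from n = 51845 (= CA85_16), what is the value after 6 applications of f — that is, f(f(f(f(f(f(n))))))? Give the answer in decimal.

3527

51845 = (12,10,8,5)_16 → 12³ + 10³ + 8³ + 5³ = 3365
3365 = (13,2,5)_16 → 13³ + 2³ + 5³ = 2330
2330 = (9,1,10)_16 → 9³ + 1³ + 10³ = 1730
1730 = (6,12,2)_16 → 6³ + 12³ + 2³ = 1952
1952 = (7,10,0)_16 → 7³ + 10³ + 0³ = 1343
1343 = (5,3,15)_16 → 5³ + 3³ + 15³ = 3527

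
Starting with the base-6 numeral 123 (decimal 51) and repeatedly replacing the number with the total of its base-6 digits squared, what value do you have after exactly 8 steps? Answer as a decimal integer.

51 = (1,2,3)_6 → 1² + 2² + 3² = 14
14 = (2,2)_6 → 2² + 2² = 8
8 = (1,2)_6 → 1² + 2² = 5
5 = (5)_6 → 5² = 25
25 = (4,1)_6 → 4² + 1² = 17
17 = (2,5)_6 → 2² + 5² = 29
29 = (4,5)_6 → 4² + 5² = 41
41 = (1,0,5)_6 → 1² + 0² + 5² = 26

26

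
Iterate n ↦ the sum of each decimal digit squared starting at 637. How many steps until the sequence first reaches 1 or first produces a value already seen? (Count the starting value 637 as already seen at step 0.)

5

637 → 6² + 3² + 7² = 94
94 → 9² + 4² = 97
97 → 9² + 7² = 130
130 → 1² + 3² + 0² = 10
10 → 1² + 0² = 1  — reached 1.
That took 5 steps.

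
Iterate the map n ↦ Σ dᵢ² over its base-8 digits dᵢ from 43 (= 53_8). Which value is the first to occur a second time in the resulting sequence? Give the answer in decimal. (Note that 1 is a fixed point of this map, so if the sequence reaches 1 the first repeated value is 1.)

43 = (5,3)_8 → 5² + 3² = 34
34 = (4,2)_8 → 4² + 2² = 20
20 = (2,4)_8 → 2² + 4² = 20  — 20 already appeared earlier.

20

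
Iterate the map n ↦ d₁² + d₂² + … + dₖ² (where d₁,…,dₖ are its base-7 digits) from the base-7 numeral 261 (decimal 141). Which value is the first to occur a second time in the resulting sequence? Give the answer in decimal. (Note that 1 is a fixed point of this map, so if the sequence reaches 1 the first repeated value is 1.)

141 = (2,6,1)_7 → 2² + 6² + 1² = 4 + 36 + 1 = 41
41 = (5,6)_7 → 5² + 6² = 25 + 36 = 61
61 = (1,1,5)_7 → 1² + 1² + 5² = 1 + 1 + 25 = 27
27 = (3,6)_7 → 3² + 6² = 9 + 36 = 45
45 = (6,3)_7 → 6² + 3² = 36 + 9 = 45  — 45 already appeared earlier.

45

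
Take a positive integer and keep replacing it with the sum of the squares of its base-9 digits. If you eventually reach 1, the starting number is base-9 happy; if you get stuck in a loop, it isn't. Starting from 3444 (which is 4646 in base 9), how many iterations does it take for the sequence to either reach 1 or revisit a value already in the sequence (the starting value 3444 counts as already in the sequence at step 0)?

7

3444 = (4,6,4,6)_9 → 4² + 6² + 4² + 6² = 104
104 = (1,2,5)_9 → 1² + 2² + 5² = 30
30 = (3,3)_9 → 3² + 3² = 18
18 = (2,0)_9 → 2² + 0² = 4
4 = (4)_9 → 4² = 16
16 = (1,7)_9 → 1² + 7² = 50
50 = (5,5)_9 → 5² + 5² = 50  — 50 repeats.
That took 7 steps.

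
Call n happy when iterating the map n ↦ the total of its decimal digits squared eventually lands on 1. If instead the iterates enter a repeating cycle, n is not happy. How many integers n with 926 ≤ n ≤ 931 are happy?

926: 926 → 121 → 6 → 36 → 45 → 41 → 17 → 50 → 25 → 29 → 85 → 89 → 145 → 42 → 20 → 4 → 16 → 37 → 58 → 89  — not happy
927: 927 → 134 → 26 → 40 → 16 → 37 → 58 → 89 → 145 → 42 → 20 → 4 → 16  — not happy
928: 928 → 149 → 98 → 145 → 42 → 20 → 4 → 16 → 37 → 58 → 89 → 145  — not happy
929: 929 → 166 → 73 → 58 → 89 → 145 → 42 → 20 → 4 → 16 → 37 → 58  — not happy
930: 930 → 90 → 81 → 65 → 61 → 37 → 58 → 89 → 145 → 42 → 20 → 4 → 16 → 37  — not happy
931: 931 → 91 → 82 → 68 → 100 → 1  — happy
happy: 931

1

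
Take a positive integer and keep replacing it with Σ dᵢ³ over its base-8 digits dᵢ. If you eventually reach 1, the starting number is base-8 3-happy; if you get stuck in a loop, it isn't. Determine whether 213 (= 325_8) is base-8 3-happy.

213 = (3,2,5)_8 → 160
160 = (2,4,0)_8 → 72
72 = (1,1,0)_8 → 2
2 = (2)_8 → 8
8 = (1,0)_8 → 1  — reached 1.

base-8 3-happy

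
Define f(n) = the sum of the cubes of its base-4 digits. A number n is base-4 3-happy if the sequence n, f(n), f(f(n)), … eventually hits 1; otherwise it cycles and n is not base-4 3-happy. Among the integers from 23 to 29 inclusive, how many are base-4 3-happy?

1

23: 23 → 29 → 29  — not base-4 3-happy
24: 24 → 9 → 9  — not base-4 3-happy
25: 25 → 10 → 16 → 1  — base-4 3-happy
26: 26 → 17 → 2 → 8 → 8  — not base-4 3-happy
27: 27 → 36 → 9 → 9  — not base-4 3-happy
28: 28 → 28  — not base-4 3-happy
29: 29 → 29  — not base-4 3-happy
base-4 3-happy: 25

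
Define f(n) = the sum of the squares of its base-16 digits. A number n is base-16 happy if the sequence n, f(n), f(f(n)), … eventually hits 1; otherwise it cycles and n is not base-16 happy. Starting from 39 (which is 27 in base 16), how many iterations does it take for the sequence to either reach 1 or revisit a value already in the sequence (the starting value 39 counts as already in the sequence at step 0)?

39 = (2,7)_16 → 53
53 = (3,5)_16 → 34
34 = (2,2)_16 → 8
8 = (8)_16 → 64
64 = (4,0)_16 → 16
16 = (1,0)_16 → 1  — reached 1.
That took 6 steps.

6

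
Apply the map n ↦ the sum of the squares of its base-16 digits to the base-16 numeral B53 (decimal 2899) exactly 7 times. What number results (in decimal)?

2899 = (11,5,3)_16 → 11² + 5² + 3² = 121 + 25 + 9 = 155
155 = (9,11)_16 → 9² + 11² = 81 + 121 = 202
202 = (12,10)_16 → 12² + 10² = 144 + 100 = 244
244 = (15,4)_16 → 15² + 4² = 225 + 16 = 241
241 = (15,1)_16 → 15² + 1² = 225 + 1 = 226
226 = (14,2)_16 → 14² + 2² = 196 + 4 = 200
200 = (12,8)_16 → 12² + 8² = 144 + 64 = 208

208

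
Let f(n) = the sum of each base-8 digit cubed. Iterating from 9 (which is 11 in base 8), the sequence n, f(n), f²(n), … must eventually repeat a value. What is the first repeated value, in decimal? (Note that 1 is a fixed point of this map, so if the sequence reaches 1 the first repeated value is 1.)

1

9 = (1,1)_8 → 1³ + 1³ = 1 + 1 = 2
2 = (2)_8 → 2³ = 8
8 = (1,0)_8 → 1³ + 0³ = 1 + 0 = 1  — reached the fixed point 1.
1 → 1, so 1 is the first repeated value.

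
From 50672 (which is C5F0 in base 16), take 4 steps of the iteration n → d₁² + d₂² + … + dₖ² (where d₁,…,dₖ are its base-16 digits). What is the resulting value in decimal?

218

50672 = (12,5,15,0)_16 → 12² + 5² + 15² + 0² = 394
394 = (1,8,10)_16 → 1² + 8² + 10² = 165
165 = (10,5)_16 → 10² + 5² = 125
125 = (7,13)_16 → 7² + 13² = 218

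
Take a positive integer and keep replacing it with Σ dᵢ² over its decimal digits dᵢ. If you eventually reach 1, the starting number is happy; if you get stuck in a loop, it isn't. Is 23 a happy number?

23 → 2² + 3² = 13
13 → 1² + 3² = 10
10 → 1² + 0² = 1  — reached 1.

happy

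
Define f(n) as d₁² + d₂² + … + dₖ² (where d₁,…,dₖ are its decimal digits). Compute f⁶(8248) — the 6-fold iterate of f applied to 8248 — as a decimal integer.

58

8248 → 8² + 2² + 4² + 8² = 148
148 → 1² + 4² + 8² = 81
81 → 8² + 1² = 65
65 → 6² + 5² = 61
61 → 6² + 1² = 37
37 → 3² + 7² = 58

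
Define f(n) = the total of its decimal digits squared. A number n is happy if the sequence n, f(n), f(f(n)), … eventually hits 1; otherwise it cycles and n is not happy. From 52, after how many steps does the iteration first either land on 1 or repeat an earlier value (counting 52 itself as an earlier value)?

11

52 → 5² + 2² = 25 + 4 = 29
29 → 2² + 9² = 4 + 81 = 85
85 → 8² + 5² = 64 + 25 = 89
89 → 8² + 9² = 64 + 81 = 145
145 → 1² + 4² + 5² = 1 + 16 + 25 = 42
42 → 4² + 2² = 16 + 4 = 20
20 → 2² + 0² = 4 + 0 = 4
4 → 4² = 16
16 → 1² + 6² = 1 + 36 = 37
37 → 3² + 7² = 9 + 49 = 58
58 → 5² + 8² = 25 + 64 = 89  — 89 repeats.
That took 11 steps.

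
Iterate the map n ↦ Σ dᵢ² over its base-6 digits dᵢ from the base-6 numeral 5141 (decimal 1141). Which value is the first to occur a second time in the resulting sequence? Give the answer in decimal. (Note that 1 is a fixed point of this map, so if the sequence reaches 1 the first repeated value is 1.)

1141 = (5,1,4,1)_6 → 43
43 = (1,1,1)_6 → 3
3 = (3)_6 → 9
9 = (1,3)_6 → 10
10 = (1,4)_6 → 17
17 = (2,5)_6 → 29
29 = (4,5)_6 → 41
41 = (1,0,5)_6 → 26
26 = (4,2)_6 → 20
20 = (3,2)_6 → 13
13 = (2,1)_6 → 5
5 = (5)_6 → 25
25 = (4,1)_6 → 17  — 17 already appeared earlier.

17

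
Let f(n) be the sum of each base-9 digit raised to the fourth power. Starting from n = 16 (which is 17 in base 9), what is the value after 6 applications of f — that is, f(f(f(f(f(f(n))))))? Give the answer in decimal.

16 = (1,7)_9 → 2402
2402 = (3,2,5,8)_9 → 4818
4818 = (6,5,4,3)_9 → 2258
2258 = (3,0,7,8)_9 → 6578
6578 = (1,0,0,1,8)_9 → 4098
4098 = (5,5,5,3)_9 → 1956

1956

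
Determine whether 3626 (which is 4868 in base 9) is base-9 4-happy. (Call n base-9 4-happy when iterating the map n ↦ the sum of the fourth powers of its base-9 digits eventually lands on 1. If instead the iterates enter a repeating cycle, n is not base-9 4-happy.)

3626 = (4,8,6,8)_9 → 4⁴ + 8⁴ + 6⁴ + 8⁴ = 9744
9744 = (1,4,3,2,6)_9 → 1⁴ + 4⁴ + 3⁴ + 2⁴ + 6⁴ = 1650
1650 = (2,2,3,3)_9 → 2⁴ + 2⁴ + 3⁴ + 3⁴ = 194
194 = (2,3,5)_9 → 2⁴ + 3⁴ + 5⁴ = 722
722 = (8,8,2)_9 → 8⁴ + 8⁴ + 2⁴ = 8208
8208 = (1,2,2,3,0)_9 → 1⁴ + 2⁴ + 2⁴ + 3⁴ + 0⁴ = 114
114 = (1,3,6)_9 → 1⁴ + 3⁴ + 6⁴ = 1378
1378 = (1,8,0,1)_9 → 1⁴ + 8⁴ + 0⁴ + 1⁴ = 4098
4098 = (5,5,5,3)_9 → 5⁴ + 5⁴ + 5⁴ + 3⁴ = 1956
1956 = (2,6,1,3)_9 → 2⁴ + 6⁴ + 1⁴ + 3⁴ = 1394
1394 = (1,8,1,8)_9 → 1⁴ + 8⁴ + 1⁴ + 8⁴ = 8194
8194 = (1,2,2,1,4)_9 → 1⁴ + 2⁴ + 2⁴ + 1⁴ + 4⁴ = 290
290 = (3,5,2)_9 → 3⁴ + 5⁴ + 2⁴ = 722  — 722 already seen; the sequence cycles without reaching 1.

not base-9 4-happy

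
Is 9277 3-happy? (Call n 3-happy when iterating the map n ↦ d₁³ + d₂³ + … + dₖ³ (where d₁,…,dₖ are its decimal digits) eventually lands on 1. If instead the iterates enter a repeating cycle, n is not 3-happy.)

3-happy

9277 → 9³ + 2³ + 7³ + 7³ = 1423
1423 → 1³ + 4³ + 2³ + 3³ = 100
100 → 1³ + 0³ + 0³ = 1  — reached 1.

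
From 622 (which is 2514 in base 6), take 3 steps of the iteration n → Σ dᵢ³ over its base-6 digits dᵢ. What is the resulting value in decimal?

73

622 = (2,5,1,4)_6 → 2³ + 5³ + 1³ + 4³ = 198
198 = (5,3,0)_6 → 5³ + 3³ + 0³ = 152
152 = (4,1,2)_6 → 4³ + 1³ + 2³ = 73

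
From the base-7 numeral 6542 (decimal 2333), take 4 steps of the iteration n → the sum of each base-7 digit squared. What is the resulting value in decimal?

2333 = (6,5,4,2)_7 → 6² + 5² + 4² + 2² = 81
81 = (1,4,4)_7 → 1² + 4² + 4² = 33
33 = (4,5)_7 → 4² + 5² = 41
41 = (5,6)_7 → 5² + 6² = 61

61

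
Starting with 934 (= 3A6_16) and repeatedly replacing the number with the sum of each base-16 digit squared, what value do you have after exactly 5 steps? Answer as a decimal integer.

200

934 = (3,10,6)_16 → 3² + 10² + 6² = 145
145 = (9,1)_16 → 9² + 1² = 82
82 = (5,2)_16 → 5² + 2² = 29
29 = (1,13)_16 → 1² + 13² = 170
170 = (10,10)_16 → 10² + 10² = 200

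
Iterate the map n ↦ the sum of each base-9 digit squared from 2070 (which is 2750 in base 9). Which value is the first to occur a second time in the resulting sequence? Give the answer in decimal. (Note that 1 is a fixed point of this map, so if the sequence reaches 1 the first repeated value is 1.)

50

2070 = (2,7,5,0)_9 → 78
78 = (8,6)_9 → 100
100 = (1,2,1)_9 → 6
6 = (6)_9 → 36
36 = (4,0)_9 → 16
16 = (1,7)_9 → 50
50 = (5,5)_9 → 50  — 50 already appeared earlier.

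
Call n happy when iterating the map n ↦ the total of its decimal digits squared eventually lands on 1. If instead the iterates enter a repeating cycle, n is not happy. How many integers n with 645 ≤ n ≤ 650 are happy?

645: 645 → 77 → 98 → 145 → 42 → 20 → 4 → 16 → 37 → 58 → 89 → 145  — not happy
646: 646 → 88 → 128 → 69 → 117 → 51 → 26 → 40 → 16 → 37 → 58 → 89 → 145 → 42 → 20 → 4 → 16  — not happy
647: 647 → 101 → 2 → 4 → 16 → 37 → 58 → 89 → 145 → 42 → 20 → 4  — not happy
648: 648 → 116 → 38 → 73 → 58 → 89 → 145 → 42 → 20 → 4 → 16 → 37 → 58  — not happy
649: 649 → 133 → 19 → 82 → 68 → 100 → 1  — happy
650: 650 → 61 → 37 → 58 → 89 → 145 → 42 → 20 → 4 → 16 → 37  — not happy
happy: 649

1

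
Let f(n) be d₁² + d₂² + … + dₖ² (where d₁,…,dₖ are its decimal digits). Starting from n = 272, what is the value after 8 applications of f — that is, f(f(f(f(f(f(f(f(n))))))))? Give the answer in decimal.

272 → 57
57 → 74
74 → 65
65 → 61
61 → 37
37 → 58
58 → 89
89 → 145

145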